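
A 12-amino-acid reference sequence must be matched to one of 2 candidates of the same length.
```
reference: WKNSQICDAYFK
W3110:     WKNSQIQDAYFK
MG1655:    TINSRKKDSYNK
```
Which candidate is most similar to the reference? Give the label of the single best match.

W3110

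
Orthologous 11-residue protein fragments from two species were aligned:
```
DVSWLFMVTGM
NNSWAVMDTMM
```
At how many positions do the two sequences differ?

The sequences differ at positions 1, 2, 5, 6, 8, 10 (1-based) — 6 in total.

6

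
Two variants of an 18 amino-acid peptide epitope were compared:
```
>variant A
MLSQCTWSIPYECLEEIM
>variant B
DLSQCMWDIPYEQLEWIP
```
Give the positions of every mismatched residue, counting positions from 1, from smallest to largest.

1, 6, 8, 13, 16, 18

Differences at position 1 (M→D), position 6 (T→M), position 8 (S→D), position 13 (C→Q), position 16 (E→W), position 18 (M→P).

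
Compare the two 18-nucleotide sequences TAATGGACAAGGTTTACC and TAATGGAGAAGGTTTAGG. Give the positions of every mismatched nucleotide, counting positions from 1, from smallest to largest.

8, 17, 18

Differences at position 8 (C→G), position 17 (C→G), position 18 (C→G).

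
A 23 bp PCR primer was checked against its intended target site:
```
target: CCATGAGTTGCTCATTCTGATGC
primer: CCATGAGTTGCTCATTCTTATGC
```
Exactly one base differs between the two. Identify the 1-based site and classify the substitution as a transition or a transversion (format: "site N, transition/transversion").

site 19, transversion

The sequences differ only at site 19: G→T (purine→pyrimidine), a transversion.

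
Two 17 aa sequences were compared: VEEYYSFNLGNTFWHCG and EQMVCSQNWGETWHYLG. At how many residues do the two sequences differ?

12

The sequences differ at residues 1, 2, 3, 4, 5, 7, 9, 11, 13, 14, 15, 16 (1-based) — 12 in total.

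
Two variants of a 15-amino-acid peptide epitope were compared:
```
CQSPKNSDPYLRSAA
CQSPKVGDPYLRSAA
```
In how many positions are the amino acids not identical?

2

Comparing position by position, 2 positions differ: 6 (N/V), 7 (S/G).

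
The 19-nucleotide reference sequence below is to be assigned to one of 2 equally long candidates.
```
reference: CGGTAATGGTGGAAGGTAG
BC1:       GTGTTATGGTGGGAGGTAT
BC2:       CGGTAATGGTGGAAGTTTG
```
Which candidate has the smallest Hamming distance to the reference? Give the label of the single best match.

Hamming distances to reference — BC1: 5; BC2: 2.
Smallest is BC2 with 2 mismatches.

BC2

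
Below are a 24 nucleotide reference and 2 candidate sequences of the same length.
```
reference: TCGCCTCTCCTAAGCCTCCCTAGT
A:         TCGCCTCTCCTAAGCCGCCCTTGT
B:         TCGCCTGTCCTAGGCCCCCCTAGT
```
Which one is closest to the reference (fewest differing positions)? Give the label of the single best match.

Hamming distances to reference — A: 2; B: 3.
Smallest is A with 2 mismatches.

A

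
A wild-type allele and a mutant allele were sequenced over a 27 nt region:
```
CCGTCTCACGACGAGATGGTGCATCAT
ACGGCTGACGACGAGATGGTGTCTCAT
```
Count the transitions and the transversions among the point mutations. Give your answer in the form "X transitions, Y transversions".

1 transition, 4 transversions

Mismatches (1-based):
base 1: C→A (pyrimidine→purine, transversion)
base 4: T→G (pyrimidine→purine, transversion)
base 7: C→G (pyrimidine→purine, transversion)
base 22: C→T (pyrimidine→pyrimidine, transition)
base 23: A→C (purine→pyrimidine, transversion)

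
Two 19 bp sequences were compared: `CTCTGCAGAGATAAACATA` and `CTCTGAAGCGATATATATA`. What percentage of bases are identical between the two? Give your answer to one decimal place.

78.9%

4 positions differ (6, 9, 14, 16), so 15 of 19 match: 15/19 = 78.95%.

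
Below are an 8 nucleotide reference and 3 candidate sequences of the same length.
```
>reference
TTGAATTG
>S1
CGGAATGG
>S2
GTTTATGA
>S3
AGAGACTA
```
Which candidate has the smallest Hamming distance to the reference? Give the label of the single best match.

S1

Hamming distances to reference — S1: 3; S2: 5; S3: 6.
Smallest is S1 with 3 mismatches.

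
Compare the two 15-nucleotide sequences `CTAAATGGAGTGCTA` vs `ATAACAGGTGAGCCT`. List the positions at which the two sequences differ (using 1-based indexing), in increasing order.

Scanning 1-based: 1: C/A; 5: A/C; 6: T/A; 9: A/T; 11: T/A; 14: T/C; 15: A/T.

1, 5, 6, 9, 11, 14, 15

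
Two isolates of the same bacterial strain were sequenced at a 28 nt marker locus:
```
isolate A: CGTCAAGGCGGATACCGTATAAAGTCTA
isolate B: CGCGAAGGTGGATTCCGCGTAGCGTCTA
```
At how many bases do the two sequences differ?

Comparing position by position, 8 bases differ: 3 (T/C), 4 (C/G), 9 (C/T), 14 (A/T), 18 (T/C), 19 (A/G), 22 (A/G), 23 (A/C).

8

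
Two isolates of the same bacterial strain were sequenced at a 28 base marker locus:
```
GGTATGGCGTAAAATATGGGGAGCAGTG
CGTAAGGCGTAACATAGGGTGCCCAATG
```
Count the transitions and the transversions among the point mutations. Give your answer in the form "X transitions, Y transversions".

Transitions (purine↔purine or pyrimidine↔pyrimidine): 26 G→A.
Transversions (purine↔pyrimidine): 1 G→C, 5 T→A, 13 A→C, 17 T→G, 20 G→T, 22 A→C, 23 G→C.

1 transition, 7 transversions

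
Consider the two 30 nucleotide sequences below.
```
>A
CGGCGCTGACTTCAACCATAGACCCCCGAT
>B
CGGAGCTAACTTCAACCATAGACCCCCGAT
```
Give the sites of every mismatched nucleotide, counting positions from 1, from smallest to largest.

4, 8

Scanning 1-based: 4: C/A; 8: G/A.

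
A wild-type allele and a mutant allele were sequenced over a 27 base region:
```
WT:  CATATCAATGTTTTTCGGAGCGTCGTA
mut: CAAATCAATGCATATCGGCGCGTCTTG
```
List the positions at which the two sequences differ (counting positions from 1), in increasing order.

3, 11, 12, 14, 19, 25, 27

Differences at position 3 (T→A), position 11 (T→C), position 12 (T→A), position 14 (T→A), position 19 (A→C), position 25 (G→T), position 27 (A→G).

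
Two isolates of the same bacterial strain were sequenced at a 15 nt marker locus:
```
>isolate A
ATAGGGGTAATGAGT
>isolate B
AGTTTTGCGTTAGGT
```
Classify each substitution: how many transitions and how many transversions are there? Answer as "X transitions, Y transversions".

Mismatches (1-based):
site 2: T→G (pyrimidine→purine, transversion)
site 3: A→T (purine→pyrimidine, transversion)
site 4: G→T (purine→pyrimidine, transversion)
site 5: G→T (purine→pyrimidine, transversion)
site 6: G→T (purine→pyrimidine, transversion)
site 8: T→C (pyrimidine→pyrimidine, transition)
site 9: A→G (purine→purine, transition)
site 10: A→T (purine→pyrimidine, transversion)
site 12: G→A (purine→purine, transition)
site 13: A→G (purine→purine, transition)

4 transitions, 6 transversions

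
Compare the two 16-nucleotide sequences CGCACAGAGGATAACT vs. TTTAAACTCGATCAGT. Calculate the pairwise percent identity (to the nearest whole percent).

44%

Mismatches at positions 1, 2, 3, 5, 7, 8, 9, 13, 15 (1-based): 9 of 16.
Identical positions: 7/16 = 43.75% → 44%.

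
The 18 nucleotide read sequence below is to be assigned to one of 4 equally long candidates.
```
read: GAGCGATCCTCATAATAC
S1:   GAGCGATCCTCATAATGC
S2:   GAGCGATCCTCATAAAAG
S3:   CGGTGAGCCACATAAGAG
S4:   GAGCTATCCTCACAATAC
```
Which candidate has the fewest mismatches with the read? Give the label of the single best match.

S1

Hamming distances to read — S1: 1; S2: 2; S3: 7; S4: 2.
Smallest is S1 with 1 mismatch.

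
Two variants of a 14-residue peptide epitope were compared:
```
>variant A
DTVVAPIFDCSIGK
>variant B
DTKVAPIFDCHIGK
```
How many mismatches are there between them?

The sequences differ at residues 3, 11 (1-based) — 2 in total.

2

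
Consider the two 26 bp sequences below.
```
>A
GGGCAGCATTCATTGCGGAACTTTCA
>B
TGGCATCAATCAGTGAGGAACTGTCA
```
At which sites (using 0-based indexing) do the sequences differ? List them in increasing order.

0, 5, 8, 12, 15, 22

Scanning 0-based: 0: G/T; 5: G/T; 8: T/A; 12: T/G; 15: C/A; 22: T/G.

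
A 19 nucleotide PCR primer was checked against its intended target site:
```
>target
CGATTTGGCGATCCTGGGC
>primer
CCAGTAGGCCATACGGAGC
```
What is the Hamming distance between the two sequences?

Mismatches (1-based): position 2: G→C; position 4: T→G; position 6: T→A; position 10: G→C; position 13: C→A; position 15: T→G; position 17: G→A.

7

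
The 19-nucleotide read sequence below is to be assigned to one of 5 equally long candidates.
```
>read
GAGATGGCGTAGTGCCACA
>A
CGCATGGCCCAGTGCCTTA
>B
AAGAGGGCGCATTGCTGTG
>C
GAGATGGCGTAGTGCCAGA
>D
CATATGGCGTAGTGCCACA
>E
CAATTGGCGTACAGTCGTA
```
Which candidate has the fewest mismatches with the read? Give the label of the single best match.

C

A differs at 7 bases; B differs at 8 bases; C differs at 1 base; D differs at 2 bases; E differs at 8 bases. The closest is C.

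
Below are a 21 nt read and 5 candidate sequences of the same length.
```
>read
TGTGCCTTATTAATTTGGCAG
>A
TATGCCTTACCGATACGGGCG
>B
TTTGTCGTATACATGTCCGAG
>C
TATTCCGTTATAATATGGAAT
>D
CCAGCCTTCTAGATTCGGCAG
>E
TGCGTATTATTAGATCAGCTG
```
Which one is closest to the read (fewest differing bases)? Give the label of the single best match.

D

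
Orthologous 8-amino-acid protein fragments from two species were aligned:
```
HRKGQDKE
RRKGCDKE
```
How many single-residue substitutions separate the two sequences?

2

Mismatches (1-based): residue 1: H→R; residue 5: Q→C.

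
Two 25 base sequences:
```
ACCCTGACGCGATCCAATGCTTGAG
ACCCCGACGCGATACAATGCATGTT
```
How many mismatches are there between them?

Mismatches (1-based): site 5: T→C; site 14: C→A; site 21: T→A; site 24: A→T; site 25: G→T.

5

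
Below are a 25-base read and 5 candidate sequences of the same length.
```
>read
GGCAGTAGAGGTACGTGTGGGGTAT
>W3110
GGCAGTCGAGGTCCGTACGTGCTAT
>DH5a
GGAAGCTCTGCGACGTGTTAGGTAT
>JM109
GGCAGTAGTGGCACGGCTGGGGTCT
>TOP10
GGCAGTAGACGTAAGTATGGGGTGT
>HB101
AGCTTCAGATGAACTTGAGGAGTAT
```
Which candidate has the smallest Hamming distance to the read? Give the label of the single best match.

TOP10

Hamming distances to read — W3110: 6; DH5a: 9; JM109: 5; TOP10: 4; HB101: 9.
Smallest is TOP10 with 4 mismatches.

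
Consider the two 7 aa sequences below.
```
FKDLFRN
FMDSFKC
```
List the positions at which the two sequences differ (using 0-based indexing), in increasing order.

1, 3, 5, 6

Differences at position 1 (K→M), position 3 (L→S), position 5 (R→K), position 6 (N→C).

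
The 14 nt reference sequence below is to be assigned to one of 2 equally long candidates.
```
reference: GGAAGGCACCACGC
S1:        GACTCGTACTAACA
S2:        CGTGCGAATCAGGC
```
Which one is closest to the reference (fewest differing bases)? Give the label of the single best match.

Hamming distances to reference — S1: 9; S2: 7.
Smallest is S2 with 7 mismatches.

S2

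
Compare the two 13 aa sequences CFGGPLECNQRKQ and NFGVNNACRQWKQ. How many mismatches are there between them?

Mismatches (1-based): residue 1: C→N; residue 4: G→V; residue 5: P→N; residue 6: L→N; residue 7: E→A; residue 9: N→R; residue 11: R→W.

7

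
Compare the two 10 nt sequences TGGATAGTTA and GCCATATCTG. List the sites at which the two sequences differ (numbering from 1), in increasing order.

1, 2, 3, 7, 8, 10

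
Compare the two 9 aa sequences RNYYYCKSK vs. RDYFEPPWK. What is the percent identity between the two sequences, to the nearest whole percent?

6 positions differ (2, 4, 5, 6, 7, 8), so 3 of 9 match: 3/9 = 33.33%.

33%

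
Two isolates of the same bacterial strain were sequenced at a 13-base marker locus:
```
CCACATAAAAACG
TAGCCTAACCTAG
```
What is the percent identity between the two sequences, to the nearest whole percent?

Mismatches at positions 1, 2, 3, 5, 9, 10, 11, 12 (1-based): 8 of 13.
Identical positions: 5/13 = 38.46% → 38%.

38%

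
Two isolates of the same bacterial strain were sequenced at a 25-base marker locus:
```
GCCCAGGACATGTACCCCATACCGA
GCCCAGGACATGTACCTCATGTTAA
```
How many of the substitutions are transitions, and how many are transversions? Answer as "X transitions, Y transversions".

Mismatches (1-based):
base 17: C→T (pyrimidine→pyrimidine, transition)
base 21: A→G (purine→purine, transition)
base 22: C→T (pyrimidine→pyrimidine, transition)
base 23: C→T (pyrimidine→pyrimidine, transition)
base 24: G→A (purine→purine, transition)

5 transitions, 0 transversions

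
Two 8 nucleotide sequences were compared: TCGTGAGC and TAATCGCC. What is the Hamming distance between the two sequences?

Mismatches (1-based): base 2: C→A; base 3: G→A; base 5: G→C; base 6: A→G; base 7: G→C.

5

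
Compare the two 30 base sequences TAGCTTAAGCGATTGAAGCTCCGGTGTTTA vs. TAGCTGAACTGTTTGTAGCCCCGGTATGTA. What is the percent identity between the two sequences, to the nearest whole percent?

73%

8 positions differ (6, 9, 10, 12, 16, 20, 26, 28), so 22 of 30 match: 22/30 = 73.33%.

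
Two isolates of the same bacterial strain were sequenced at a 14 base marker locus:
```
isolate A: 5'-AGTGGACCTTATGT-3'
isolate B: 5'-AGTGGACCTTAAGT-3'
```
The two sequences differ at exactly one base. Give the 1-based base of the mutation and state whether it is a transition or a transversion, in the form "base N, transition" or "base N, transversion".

base 12, transversion

Base 12 changes T→A. T is a pyrimidine and A is a purine, so this is a transversion.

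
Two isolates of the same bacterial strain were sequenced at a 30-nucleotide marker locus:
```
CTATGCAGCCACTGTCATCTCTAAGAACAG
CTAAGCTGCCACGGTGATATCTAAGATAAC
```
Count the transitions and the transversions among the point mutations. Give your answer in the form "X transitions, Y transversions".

Transitions (purine↔purine or pyrimidine↔pyrimidine): none.
Transversions (purine↔pyrimidine): 4 T→A, 7 A→T, 13 T→G, 16 C→G, 19 C→A, 27 A→T, 28 C→A, 30 G→C.

0 transitions, 8 transversions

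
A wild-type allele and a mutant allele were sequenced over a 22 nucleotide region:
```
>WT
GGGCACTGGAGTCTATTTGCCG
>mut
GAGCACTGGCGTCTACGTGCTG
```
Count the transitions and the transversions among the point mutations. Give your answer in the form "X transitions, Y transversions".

3 transitions, 2 transversions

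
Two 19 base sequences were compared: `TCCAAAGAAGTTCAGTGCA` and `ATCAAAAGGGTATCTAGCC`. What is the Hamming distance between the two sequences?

11

The sequences differ at sites 1, 2, 7, 8, 9, 12, 13, 14, 15, 16, 19 (1-based) — 11 in total.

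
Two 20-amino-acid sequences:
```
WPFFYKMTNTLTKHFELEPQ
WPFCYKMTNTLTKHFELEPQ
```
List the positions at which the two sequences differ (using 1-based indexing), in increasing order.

Scanning 1-based: 4: F/C.

4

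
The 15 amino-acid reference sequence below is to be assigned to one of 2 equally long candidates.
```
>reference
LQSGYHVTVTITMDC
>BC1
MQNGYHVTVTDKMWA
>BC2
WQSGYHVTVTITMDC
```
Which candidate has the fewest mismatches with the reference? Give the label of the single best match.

BC2

Hamming distances to reference — BC1: 6; BC2: 1.
Smallest is BC2 with 1 mismatch.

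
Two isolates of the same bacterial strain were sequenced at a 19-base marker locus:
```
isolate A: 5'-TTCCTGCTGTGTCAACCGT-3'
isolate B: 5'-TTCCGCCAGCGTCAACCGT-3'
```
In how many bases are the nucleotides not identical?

4

Comparing position by position, 4 bases differ: 5 (T/G), 6 (G/C), 8 (T/A), 10 (T/C).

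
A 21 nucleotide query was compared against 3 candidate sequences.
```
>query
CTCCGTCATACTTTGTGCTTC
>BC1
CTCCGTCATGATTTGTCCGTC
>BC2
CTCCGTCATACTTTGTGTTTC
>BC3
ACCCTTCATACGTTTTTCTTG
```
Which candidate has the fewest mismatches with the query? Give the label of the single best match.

BC2

Hamming distances to query — BC1: 4; BC2: 1; BC3: 7.
Smallest is BC2 with 1 mismatch.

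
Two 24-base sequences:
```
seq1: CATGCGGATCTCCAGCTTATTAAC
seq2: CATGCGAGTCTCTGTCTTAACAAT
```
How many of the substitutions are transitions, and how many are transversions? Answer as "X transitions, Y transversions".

6 transitions, 2 transversions

Mismatches (1-based):
site 7: G→A (purine→purine, transition)
site 8: A→G (purine→purine, transition)
site 13: C→T (pyrimidine→pyrimidine, transition)
site 14: A→G (purine→purine, transition)
site 15: G→T (purine→pyrimidine, transversion)
site 20: T→A (pyrimidine→purine, transversion)
site 21: T→C (pyrimidine→pyrimidine, transition)
site 24: C→T (pyrimidine→pyrimidine, transition)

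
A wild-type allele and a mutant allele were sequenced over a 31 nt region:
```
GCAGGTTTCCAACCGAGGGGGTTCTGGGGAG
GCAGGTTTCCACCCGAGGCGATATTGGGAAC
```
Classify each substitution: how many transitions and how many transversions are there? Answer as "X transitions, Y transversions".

3 transitions, 4 transversions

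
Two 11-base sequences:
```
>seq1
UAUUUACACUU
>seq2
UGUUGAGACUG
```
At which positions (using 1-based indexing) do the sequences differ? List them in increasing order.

2, 5, 7, 11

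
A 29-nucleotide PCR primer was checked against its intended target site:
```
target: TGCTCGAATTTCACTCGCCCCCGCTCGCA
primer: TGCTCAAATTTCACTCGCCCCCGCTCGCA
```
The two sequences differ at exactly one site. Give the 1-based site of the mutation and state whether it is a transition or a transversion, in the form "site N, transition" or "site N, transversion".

Site 6 changes G→A. G is a purine and A is a purine, so this is a transition.

site 6, transition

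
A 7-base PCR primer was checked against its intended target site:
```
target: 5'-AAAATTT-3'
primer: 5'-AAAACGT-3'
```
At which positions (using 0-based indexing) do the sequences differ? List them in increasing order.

Differences at position 4 (T→C), position 5 (T→G).

4, 5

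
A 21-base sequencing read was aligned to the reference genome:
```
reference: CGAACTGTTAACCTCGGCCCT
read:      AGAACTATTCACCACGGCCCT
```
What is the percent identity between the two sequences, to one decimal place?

4 positions differ (1, 7, 10, 14), so 17 of 21 match: 17/21 = 80.95%.

81.0%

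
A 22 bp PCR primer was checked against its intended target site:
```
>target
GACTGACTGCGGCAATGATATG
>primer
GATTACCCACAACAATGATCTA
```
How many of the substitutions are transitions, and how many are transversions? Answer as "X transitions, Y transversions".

Mismatches (1-based):
site 3: C→T (pyrimidine→pyrimidine, transition)
site 5: G→A (purine→purine, transition)
site 6: A→C (purine→pyrimidine, transversion)
site 8: T→C (pyrimidine→pyrimidine, transition)
site 9: G→A (purine→purine, transition)
site 11: G→A (purine→purine, transition)
site 12: G→A (purine→purine, transition)
site 20: A→C (purine→pyrimidine, transversion)
site 22: G→A (purine→purine, transition)

7 transitions, 2 transversions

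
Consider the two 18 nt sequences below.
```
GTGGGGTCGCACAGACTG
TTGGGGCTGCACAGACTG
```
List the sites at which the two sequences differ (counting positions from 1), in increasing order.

Scanning 1-based: 1: G/T; 7: T/C; 8: C/T.

1, 7, 8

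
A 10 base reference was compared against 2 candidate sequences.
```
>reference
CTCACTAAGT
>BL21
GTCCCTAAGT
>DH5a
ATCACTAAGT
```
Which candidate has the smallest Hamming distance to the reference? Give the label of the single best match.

DH5a

Hamming distances to reference — BL21: 2; DH5a: 1.
Smallest is DH5a with 1 mismatch.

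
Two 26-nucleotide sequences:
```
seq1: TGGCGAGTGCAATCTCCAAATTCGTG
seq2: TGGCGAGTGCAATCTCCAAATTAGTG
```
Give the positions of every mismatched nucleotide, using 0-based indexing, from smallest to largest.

22

Differences at position 22 (C→A).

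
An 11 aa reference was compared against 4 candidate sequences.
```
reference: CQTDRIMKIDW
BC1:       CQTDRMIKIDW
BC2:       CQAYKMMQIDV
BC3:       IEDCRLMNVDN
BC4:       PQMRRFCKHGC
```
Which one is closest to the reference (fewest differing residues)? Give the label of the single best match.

Hamming distances to reference — BC1: 2; BC2: 6; BC3: 8; BC4: 8.
Smallest is BC1 with 2 mismatches.

BC1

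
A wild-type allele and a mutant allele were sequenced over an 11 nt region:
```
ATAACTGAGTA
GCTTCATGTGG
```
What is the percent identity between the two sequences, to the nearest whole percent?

10 positions differ (1, 2, 3, 4, 6, 7, 8, 9, 10, 11), so 1 of 11 match: 1/11 = 9.091%.

9%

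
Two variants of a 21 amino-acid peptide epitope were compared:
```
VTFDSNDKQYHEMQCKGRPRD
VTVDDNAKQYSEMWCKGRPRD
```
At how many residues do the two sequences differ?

5

Comparing position by position, 5 residues differ: 3 (F/V), 5 (S/D), 7 (D/A), 11 (H/S), 14 (Q/W).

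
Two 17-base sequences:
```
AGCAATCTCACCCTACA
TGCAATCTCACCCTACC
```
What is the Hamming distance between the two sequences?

2

Comparing position by position, 2 sites differ: 1 (A/T), 17 (A/C).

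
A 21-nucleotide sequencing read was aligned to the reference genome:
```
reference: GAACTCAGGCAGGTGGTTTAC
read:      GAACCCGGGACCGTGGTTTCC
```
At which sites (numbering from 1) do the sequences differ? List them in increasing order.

5, 7, 10, 11, 12, 20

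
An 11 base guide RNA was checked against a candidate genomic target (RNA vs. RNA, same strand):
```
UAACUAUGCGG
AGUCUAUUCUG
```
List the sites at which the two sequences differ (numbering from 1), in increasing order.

1, 2, 3, 8, 10

Scanning 1-based: 1: U/A; 2: A/G; 3: A/U; 8: G/U; 10: G/U.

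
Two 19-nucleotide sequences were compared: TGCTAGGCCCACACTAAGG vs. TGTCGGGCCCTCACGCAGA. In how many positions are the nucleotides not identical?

Comparing position by position, 7 positions differ: 3 (C/T), 4 (T/C), 5 (A/G), 11 (A/T), 15 (T/G), 16 (A/C), 19 (G/A).

7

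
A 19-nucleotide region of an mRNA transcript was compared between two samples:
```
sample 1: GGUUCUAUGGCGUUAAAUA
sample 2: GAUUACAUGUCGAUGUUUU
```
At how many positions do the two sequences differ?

9

The sequences differ at positions 2, 5, 6, 10, 13, 15, 16, 17, 19 (1-based) — 9 in total.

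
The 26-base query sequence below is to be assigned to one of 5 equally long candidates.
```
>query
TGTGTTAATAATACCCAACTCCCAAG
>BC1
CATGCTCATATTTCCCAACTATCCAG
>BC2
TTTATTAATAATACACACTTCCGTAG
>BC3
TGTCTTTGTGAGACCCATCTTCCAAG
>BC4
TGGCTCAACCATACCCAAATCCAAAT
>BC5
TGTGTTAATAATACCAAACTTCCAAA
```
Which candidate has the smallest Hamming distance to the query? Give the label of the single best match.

Hamming distances to query — BC1: 9; BC2: 7; BC3: 7; BC4: 8; BC5: 3.
Smallest is BC5 with 3 mismatches.

BC5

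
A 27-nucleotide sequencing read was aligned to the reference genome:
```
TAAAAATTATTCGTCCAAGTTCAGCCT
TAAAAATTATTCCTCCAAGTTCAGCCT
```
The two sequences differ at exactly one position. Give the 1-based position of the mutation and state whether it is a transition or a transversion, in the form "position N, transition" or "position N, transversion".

Position 13 changes G→C. G is a purine and C is a pyrimidine, so this is a transversion.

position 13, transversion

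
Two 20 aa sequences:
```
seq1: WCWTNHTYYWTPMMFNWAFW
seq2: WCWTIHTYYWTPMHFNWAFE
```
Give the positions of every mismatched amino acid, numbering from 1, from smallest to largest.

Scanning 1-based: 5: N/I; 14: M/H; 20: W/E.

5, 14, 20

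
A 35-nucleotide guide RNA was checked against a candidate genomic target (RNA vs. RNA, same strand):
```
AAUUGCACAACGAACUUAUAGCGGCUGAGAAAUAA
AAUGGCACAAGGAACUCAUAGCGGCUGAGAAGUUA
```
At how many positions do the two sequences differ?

5

The sequences differ at positions 4, 11, 17, 32, 34 (1-based) — 5 in total.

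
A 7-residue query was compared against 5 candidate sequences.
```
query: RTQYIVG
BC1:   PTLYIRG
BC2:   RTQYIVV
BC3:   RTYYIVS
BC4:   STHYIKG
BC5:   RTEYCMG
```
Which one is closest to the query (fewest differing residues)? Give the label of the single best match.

BC1 differs at 3 residues; BC2 differs at 1 residue; BC3 differs at 2 residues; BC4 differs at 3 residues; BC5 differs at 3 residues. The closest is BC2.

BC2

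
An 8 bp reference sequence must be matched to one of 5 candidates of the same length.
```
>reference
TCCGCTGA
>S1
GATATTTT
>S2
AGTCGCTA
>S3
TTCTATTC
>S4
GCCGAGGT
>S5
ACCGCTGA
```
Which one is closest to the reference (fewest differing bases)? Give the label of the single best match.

S5

S1 differs at 7 bases; S2 differs at 7 bases; S3 differs at 5 bases; S4 differs at 4 bases; S5 differs at 1 base. The closest is S5.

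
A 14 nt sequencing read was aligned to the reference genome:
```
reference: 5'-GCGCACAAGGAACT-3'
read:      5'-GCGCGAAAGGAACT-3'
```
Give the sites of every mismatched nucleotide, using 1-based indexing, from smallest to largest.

5, 6

Scanning 1-based: 5: A/G; 6: C/A.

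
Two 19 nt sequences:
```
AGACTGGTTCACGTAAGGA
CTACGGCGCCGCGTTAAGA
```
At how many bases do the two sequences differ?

9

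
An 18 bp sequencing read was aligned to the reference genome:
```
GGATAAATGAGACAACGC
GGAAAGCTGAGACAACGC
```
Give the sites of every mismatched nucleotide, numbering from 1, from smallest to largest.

Scanning 1-based: 4: T/A; 6: A/G; 7: A/C.

4, 6, 7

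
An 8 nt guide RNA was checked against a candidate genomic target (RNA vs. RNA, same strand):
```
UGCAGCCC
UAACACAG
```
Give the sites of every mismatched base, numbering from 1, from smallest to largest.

Differences at site 2 (G→A), site 3 (C→A), site 4 (A→C), site 5 (G→A), site 7 (C→A), site 8 (C→G).

2, 3, 4, 5, 7, 8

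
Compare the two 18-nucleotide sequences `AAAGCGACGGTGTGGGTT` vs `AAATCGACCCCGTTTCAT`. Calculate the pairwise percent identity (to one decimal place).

55.6%

Mismatches at positions 4, 9, 10, 11, 14, 15, 16, 17 (1-based): 8 of 18.
Identical positions: 10/18 = 55.56% → 55.6%.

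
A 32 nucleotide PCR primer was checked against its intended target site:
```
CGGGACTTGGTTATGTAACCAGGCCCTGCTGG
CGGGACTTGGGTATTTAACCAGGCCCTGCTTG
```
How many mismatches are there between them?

3

Mismatches (1-based): site 11: T→G; site 15: G→T; site 31: G→T.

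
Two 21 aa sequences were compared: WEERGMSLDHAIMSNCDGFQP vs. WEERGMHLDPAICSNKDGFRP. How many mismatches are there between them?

5

Comparing position by position, 5 residues differ: 7 (S/H), 10 (H/P), 13 (M/C), 16 (C/K), 20 (Q/R).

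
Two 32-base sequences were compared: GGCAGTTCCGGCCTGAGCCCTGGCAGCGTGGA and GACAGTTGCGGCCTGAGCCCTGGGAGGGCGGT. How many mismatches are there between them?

6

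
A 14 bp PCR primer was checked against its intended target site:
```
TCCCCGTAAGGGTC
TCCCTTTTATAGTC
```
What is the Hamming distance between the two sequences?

5

The sequences differ at bases 5, 6, 8, 10, 11 (1-based) — 5 in total.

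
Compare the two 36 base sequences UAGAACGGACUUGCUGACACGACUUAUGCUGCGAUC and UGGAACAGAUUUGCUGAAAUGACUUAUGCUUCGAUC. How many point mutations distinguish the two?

Mismatches (1-based): base 2: A→G; base 7: G→A; base 10: C→U; base 18: C→A; base 20: C→U; base 31: G→U.

6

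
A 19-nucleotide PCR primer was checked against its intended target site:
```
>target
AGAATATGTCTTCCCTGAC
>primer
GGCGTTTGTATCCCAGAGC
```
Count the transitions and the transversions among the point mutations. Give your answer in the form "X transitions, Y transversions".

5 transitions, 5 transversions

Transitions (purine↔purine or pyrimidine↔pyrimidine): 1 A→G, 4 A→G, 12 T→C, 17 G→A, 18 A→G.
Transversions (purine↔pyrimidine): 3 A→C, 6 A→T, 10 C→A, 15 C→A, 16 T→G.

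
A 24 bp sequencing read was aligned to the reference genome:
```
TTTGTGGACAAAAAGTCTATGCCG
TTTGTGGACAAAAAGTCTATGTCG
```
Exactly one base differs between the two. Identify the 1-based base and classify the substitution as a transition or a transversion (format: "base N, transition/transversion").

Base 22 changes C→T. C is a pyrimidine and T is a pyrimidine, so this is a transition.

base 22, transition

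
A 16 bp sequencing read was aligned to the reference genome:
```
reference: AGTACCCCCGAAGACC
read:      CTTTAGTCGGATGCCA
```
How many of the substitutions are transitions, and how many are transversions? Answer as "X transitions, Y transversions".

1 transition, 9 transversions

Transitions (purine↔purine or pyrimidine↔pyrimidine): 7 C→T.
Transversions (purine↔pyrimidine): 1 A→C, 2 G→T, 4 A→T, 5 C→A, 6 C→G, 9 C→G, 12 A→T, 14 A→C, 16 C→A.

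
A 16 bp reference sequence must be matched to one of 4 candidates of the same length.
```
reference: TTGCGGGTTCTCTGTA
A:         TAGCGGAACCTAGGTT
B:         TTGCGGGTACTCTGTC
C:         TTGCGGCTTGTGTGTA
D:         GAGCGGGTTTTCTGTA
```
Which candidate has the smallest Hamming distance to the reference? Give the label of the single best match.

B

A differs at 7 bases; B differs at 2 bases; C differs at 3 bases; D differs at 3 bases. The closest is B.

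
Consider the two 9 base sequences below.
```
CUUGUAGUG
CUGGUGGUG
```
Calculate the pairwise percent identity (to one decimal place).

77.8%

2 positions differ (3, 6), so 7 of 9 match: 7/9 = 77.78%.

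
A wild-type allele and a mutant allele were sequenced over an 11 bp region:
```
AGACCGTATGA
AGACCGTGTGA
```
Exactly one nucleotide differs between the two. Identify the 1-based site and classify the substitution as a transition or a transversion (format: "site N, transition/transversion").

site 8, transition

Site 8 changes A→G. A is a purine and G is a purine, so this is a transition.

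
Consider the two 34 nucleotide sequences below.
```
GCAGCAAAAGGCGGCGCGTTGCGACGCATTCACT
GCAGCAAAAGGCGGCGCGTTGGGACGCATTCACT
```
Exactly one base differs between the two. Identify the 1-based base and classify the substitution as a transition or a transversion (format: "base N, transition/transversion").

base 22, transversion

The sequences differ only at base 22: C→G (pyrimidine→purine), a transversion.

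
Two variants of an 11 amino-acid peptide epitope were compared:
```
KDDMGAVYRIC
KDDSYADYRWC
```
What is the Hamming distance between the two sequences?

4

Comparing position by position, 4 residues differ: 4 (M/S), 5 (G/Y), 7 (V/D), 10 (I/W).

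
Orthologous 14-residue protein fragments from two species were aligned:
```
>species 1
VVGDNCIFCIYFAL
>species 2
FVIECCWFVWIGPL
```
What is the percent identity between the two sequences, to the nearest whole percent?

29%

10 positions differ (1, 3, 4, 5, 7, 9, 10, 11, 12, 13), so 4 of 14 match: 4/14 = 28.57%.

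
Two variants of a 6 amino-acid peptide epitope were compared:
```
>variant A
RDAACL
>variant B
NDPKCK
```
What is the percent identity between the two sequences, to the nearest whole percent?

33%

4 positions differ (1, 3, 4, 6), so 2 of 6 match: 2/6 = 33.33%.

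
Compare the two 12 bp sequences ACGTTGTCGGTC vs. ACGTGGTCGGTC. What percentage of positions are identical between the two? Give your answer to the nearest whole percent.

1 position differs (5), so 11 of 12 match: 11/12 = 91.67%.

92%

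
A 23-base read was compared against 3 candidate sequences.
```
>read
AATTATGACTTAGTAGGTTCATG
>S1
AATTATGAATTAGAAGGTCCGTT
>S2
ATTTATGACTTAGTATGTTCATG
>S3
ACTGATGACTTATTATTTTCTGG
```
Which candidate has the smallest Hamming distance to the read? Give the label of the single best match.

S1 differs at 5 positions; S2 differs at 2 positions; S3 differs at 7 positions. The closest is S2.

S2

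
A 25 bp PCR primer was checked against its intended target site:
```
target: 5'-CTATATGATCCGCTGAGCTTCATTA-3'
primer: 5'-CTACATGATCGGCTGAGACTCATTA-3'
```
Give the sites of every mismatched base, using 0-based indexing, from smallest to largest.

3, 10, 17, 18

Differences at site 3 (T→C), site 10 (C→G), site 17 (C→A), site 18 (T→C).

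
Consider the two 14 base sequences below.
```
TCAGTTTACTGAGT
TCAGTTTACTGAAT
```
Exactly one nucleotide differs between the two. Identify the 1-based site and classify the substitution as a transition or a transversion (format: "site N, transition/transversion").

Site 13 changes G→A. G is a purine and A is a purine, so this is a transition.

site 13, transition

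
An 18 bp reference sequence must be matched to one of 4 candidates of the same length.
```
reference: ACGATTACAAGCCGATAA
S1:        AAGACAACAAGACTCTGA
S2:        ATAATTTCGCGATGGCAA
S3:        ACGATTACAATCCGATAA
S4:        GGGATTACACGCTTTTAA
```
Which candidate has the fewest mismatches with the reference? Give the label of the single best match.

S3

Hamming distances to reference — S1: 7; S2: 9; S3: 1; S4: 6.
Smallest is S3 with 1 mismatch.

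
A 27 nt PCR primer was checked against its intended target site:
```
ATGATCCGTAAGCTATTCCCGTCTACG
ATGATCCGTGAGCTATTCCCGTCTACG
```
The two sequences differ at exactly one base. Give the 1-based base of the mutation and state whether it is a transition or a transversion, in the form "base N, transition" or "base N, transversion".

base 10, transition

The sequences differ only at base 10: A→G (purine→purine), a transition.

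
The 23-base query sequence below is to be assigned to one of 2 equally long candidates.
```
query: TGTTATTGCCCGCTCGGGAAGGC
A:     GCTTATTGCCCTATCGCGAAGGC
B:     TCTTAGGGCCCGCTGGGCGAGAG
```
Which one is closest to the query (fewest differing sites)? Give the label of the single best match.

A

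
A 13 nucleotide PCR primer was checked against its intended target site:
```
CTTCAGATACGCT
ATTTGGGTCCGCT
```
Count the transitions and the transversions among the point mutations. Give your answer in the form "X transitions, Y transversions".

Mismatches (1-based):
position 1: C→A (pyrimidine→purine, transversion)
position 4: C→T (pyrimidine→pyrimidine, transition)
position 5: A→G (purine→purine, transition)
position 7: A→G (purine→purine, transition)
position 9: A→C (purine→pyrimidine, transversion)

3 transitions, 2 transversions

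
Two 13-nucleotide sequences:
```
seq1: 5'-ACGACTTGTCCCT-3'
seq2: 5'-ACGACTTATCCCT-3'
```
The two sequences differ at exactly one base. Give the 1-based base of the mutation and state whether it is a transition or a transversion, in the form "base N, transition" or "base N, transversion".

The sequences differ only at base 8: G→A (purine→purine), a transition.

base 8, transition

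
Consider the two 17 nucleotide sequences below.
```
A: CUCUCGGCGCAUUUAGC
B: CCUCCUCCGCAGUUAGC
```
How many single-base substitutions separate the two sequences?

6

Mismatches (1-based): position 2: U→C; position 3: C→U; position 4: U→C; position 6: G→U; position 7: G→C; position 12: U→G.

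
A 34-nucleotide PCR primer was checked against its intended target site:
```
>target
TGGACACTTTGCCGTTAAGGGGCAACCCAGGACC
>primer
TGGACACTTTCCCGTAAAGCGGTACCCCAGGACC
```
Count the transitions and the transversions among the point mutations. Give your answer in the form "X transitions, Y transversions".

Transitions (purine↔purine or pyrimidine↔pyrimidine): 23 C→T.
Transversions (purine↔pyrimidine): 11 G→C, 16 T→A, 20 G→C, 25 A→C.

1 transition, 4 transversions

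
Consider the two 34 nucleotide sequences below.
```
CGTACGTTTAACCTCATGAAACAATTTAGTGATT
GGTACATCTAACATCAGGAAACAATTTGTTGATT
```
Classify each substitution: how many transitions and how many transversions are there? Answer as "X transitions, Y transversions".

3 transitions, 4 transversions

Mismatches (1-based):
position 1: C→G (pyrimidine→purine, transversion)
position 6: G→A (purine→purine, transition)
position 8: T→C (pyrimidine→pyrimidine, transition)
position 13: C→A (pyrimidine→purine, transversion)
position 17: T→G (pyrimidine→purine, transversion)
position 28: A→G (purine→purine, transition)
position 29: G→T (purine→pyrimidine, transversion)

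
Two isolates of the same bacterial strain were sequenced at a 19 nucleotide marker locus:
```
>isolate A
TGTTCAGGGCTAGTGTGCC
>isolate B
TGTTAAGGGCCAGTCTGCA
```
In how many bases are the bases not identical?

Mismatches (1-based): base 5: C→A; base 11: T→C; base 15: G→C; base 19: C→A.

4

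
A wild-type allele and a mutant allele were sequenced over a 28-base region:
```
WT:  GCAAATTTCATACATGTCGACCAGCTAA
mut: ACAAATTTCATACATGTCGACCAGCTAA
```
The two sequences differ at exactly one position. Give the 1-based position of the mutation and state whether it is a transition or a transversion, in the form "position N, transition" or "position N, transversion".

position 1, transition

Position 1 changes G→A. G is a purine and A is a purine, so this is a transition.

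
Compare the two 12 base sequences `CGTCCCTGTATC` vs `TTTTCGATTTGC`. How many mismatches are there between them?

Comparing position by position, 8 sites differ: 1 (C/T), 2 (G/T), 4 (C/T), 6 (C/G), 7 (T/A), 8 (G/T), 10 (A/T), 11 (T/G).

8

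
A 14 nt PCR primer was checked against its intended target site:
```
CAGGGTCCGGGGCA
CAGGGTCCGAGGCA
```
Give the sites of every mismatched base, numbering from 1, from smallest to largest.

10

Scanning 1-based: 10: G/A.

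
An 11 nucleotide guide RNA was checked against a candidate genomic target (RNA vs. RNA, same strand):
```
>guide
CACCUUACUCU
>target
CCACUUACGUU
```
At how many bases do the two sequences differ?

4

Mismatches (1-based): base 2: A→C; base 3: C→A; base 9: U→G; base 10: C→U.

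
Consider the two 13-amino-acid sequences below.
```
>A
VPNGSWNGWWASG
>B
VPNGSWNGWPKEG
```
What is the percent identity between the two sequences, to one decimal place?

76.9%

Mismatches at positions 10, 11, 12 (1-based): 3 of 13.
Identical positions: 10/13 = 76.92% → 76.9%.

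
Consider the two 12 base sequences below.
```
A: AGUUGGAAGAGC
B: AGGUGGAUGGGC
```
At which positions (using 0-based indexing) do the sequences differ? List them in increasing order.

2, 7, 9

Scanning 0-based: 2: U/G; 7: A/U; 9: A/G.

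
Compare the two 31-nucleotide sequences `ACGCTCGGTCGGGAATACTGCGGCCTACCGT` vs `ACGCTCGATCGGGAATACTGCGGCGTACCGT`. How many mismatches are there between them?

Comparing position by position, 2 bases differ: 8 (G/A), 25 (C/G).

2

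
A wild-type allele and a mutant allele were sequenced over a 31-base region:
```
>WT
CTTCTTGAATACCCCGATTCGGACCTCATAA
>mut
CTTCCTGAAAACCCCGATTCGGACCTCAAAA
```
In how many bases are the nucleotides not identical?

The sequences differ at bases 5, 10, 29 (1-based) — 3 in total.

3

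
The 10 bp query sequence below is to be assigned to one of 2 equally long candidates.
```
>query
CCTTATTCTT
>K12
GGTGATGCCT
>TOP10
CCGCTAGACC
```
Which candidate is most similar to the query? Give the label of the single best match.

K12 differs at 5 bases; TOP10 differs at 8 bases. The closest is K12.

K12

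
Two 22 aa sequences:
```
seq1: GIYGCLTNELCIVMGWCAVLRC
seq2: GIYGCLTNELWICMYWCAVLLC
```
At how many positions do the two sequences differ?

4

Comparing position by position, 4 positions differ: 11 (C/W), 13 (V/C), 15 (G/Y), 21 (R/L).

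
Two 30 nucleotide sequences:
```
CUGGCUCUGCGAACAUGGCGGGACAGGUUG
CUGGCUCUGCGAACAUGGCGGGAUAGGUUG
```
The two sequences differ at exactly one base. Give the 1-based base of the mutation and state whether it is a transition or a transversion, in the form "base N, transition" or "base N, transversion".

Base 24 changes C→U. C is a pyrimidine and U is a pyrimidine, so this is a transition.

base 24, transition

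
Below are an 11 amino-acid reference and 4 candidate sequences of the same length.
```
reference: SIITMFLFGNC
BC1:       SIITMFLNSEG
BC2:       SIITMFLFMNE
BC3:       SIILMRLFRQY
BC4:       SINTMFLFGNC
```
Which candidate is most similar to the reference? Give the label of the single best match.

BC4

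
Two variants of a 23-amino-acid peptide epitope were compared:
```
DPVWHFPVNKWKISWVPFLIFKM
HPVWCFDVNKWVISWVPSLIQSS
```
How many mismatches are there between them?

8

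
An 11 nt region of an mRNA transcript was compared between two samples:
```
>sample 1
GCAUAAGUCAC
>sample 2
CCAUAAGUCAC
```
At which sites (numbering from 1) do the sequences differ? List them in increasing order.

Scanning 1-based: 1: G/C.

1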